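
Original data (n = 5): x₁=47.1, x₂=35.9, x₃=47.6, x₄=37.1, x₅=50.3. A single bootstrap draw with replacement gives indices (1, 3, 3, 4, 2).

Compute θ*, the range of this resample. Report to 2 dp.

Resample values: 47.1, 47.6, 47.6, 37.1, 35.9.
Range = 47.6 − 35.9 = 11.70

θ* = 11.70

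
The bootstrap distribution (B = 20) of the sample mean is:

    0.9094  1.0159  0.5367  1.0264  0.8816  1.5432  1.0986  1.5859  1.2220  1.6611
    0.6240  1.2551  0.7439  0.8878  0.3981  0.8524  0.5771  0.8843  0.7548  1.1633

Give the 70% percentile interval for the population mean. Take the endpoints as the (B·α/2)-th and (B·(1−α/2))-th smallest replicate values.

Sorted replicates: 0.3981, 0.5367, 0.5771, 0.6240, 0.7439, 0.7548, 0.8524, 0.8816, 0.8843, 0.8878, 0.9094, 1.0159, 1.0264, 1.0986, 1.1633, 1.2220, 1.2551, 1.5432, 1.5859, 1.6611
α = 0.30; lower rank = 20 × 0.150 = 3; upper rank = 20 × 0.850 = 17.
The 3rd smallest replicate is 0.5771; the 17th is 1.2551.

(0.5771, 1.2551)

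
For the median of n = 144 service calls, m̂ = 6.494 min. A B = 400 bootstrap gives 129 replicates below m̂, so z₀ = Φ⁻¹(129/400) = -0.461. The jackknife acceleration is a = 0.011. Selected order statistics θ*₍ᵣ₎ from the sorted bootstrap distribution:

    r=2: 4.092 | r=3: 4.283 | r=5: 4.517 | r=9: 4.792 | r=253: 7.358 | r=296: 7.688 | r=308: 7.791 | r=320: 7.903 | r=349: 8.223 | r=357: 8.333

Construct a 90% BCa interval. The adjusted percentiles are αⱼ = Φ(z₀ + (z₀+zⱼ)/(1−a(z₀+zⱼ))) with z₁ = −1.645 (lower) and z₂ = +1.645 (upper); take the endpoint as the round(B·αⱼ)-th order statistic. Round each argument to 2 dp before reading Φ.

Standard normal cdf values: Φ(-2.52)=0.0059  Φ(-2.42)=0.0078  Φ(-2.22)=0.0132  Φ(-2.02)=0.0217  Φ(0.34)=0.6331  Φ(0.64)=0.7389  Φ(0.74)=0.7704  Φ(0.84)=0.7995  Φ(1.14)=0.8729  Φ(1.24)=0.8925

(4.092, 7.791)

Lower: z₀ + z₁ = -0.461 + (-1.645) = -2.106; 1 − a(z₀+z₁) = 1 − (0.011)(-2.106) = 1.0232; argument = -0.461 + (-2.106)/1.0232 = -2.5193 → -2.52.
α₁ = Φ(-2.52) = 0.0059; rank = round(400 × 0.0059) = 2; θ*₍2₎ = 4.092.
Upper: z₀ + z₂ = 1.184; 1 − a(z₀+z₂) = 0.9870; argument = 0.7386 → 0.74; α₂ = 0.7704; rank = 308; θ*₍308₎ = 7.791.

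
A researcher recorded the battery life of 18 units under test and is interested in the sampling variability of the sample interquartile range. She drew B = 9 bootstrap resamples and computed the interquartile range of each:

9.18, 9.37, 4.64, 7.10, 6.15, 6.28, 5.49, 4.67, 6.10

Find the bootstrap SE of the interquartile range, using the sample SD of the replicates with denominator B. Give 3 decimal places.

SE* = 1.630

Bootstrap SE is the standard deviation of the 9 replicate interquartile ranges.
Mean of replicates: (9.18 + 9.37 + 4.64 + 7.10 + 6.15 + 6.28 + 5.49 + 4.67 + 6.10) / 9 = 58.9800 / 9 = 6.5533
Sum of squared deviations: (+2.6267)² + (+2.8167)² + (−1.9133)² + (+0.5467)² + (−0.4033)² + (−0.2733)² + (−1.0633)² + (−1.8833)² + (−0.4533)² = 23.9132
Variance = 23.9132 / 9 = 2.6570
SE* = √2.6570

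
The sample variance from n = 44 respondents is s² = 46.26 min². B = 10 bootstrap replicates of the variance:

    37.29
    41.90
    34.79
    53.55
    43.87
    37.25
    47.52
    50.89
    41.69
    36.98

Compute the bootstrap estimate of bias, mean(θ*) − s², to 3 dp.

bias = −3.687

mean(θ*) = (37.29 + 41.90 + 34.79 + 53.55 + 43.87 + 37.25 + 47.52 + 50.89 + 41.69 + 36.98) / 10 = 42.5730
bias = 42.5730 − 46.26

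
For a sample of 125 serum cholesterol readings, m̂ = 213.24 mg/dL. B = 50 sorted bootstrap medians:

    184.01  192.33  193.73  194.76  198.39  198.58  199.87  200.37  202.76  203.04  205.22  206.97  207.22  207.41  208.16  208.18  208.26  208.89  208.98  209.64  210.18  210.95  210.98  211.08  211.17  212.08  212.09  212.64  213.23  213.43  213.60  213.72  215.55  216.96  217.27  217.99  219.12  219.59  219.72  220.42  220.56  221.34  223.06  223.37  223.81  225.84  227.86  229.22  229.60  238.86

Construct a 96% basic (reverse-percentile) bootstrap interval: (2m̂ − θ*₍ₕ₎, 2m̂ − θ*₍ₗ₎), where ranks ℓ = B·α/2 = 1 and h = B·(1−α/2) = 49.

Percentile endpoints at ranks 1 and 49: θ*₍1₎ = 184.01, θ*₍49₎ = 229.60.
Basic interval reflects these around m̂:
  lower = 2 × 213.24 − 229.60 = 196.88
  upper = 2 × 213.24 − 184.01 = 242.47

(196.88, 242.47)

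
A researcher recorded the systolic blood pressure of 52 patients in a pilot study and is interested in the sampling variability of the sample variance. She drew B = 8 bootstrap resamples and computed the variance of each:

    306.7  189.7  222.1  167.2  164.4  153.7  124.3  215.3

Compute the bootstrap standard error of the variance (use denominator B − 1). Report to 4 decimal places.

Bootstrap SE is the standard deviation of the 8 replicate variances.
Mean of replicates: (306.7 + 189.7 + 222.1 + 167.2 + 164.4 + 153.7 + 124.3 + 215.3) / 8 = 1543.40000 / 8 = 192.92500
Sum of squared deviations: (+113.77500)² + (−3.22500)² + (+29.17500)² + (−25.72500)² + (−28.52500)² + (−39.22500)² + (−68.62500)² + (+22.37500)² = 22030.41500
Variance = 22030.41500 / 7 = 3147.20214
SE* = √3147.20214

SE* = 56.0999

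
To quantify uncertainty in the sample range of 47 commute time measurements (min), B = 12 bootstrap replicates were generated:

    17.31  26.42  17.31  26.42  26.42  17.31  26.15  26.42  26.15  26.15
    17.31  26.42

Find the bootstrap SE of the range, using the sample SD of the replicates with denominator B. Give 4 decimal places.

Bootstrap SE is the standard deviation of the 12 replicate ranges.
Mean of replicates: (17.31 + 26.42 + 17.31 + 26.42 + 26.42 + 17.31 + 26.15 + 26.42 + 26.15 + 26.15 + 17.31 + 26.42) / 12 = 279.79000 / 12 = 23.31583
Sum of squared deviations: (−6.00583)² + (+3.10417)² + (−6.00583)² + (+3.10417)² + (+3.10417)² + (−6.00583)² + (+2.83417)² + (+3.10417)² + (+2.83417)² + (+2.83417)² + (−6.00583)² + (+3.10417)² = 216.55689
Variance = 216.55689 / 12 = 18.04641
SE* = √18.04641

SE* = 4.2481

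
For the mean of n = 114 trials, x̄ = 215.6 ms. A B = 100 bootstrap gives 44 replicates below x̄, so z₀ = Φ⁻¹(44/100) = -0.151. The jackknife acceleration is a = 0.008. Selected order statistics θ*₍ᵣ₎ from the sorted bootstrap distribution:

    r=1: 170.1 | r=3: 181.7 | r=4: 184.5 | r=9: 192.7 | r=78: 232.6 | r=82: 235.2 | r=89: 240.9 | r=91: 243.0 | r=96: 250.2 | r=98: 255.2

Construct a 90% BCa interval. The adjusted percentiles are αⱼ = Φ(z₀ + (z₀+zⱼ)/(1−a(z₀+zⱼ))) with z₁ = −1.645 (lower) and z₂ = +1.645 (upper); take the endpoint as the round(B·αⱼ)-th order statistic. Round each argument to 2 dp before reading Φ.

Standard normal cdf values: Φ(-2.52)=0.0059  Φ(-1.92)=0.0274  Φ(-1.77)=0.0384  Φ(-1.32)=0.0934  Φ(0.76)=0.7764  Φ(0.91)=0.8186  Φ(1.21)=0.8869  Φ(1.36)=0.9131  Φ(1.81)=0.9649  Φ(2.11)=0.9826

Lower: z₀ + z₁ = -0.151 + (-1.645) = -1.796; 1 − a(z₀+z₁) = 1 − (0.008)(-1.796) = 1.0144; argument = -0.151 + (-1.796)/1.0144 = -1.9216 → -1.92.
α₁ = Φ(-1.92) = 0.0274; rank = round(100 × 0.0274) = 3; θ*₍3₎ = 181.7.
Upper: z₀ + z₂ = 1.494; 1 − a(z₀+z₂) = 0.9880; argument = 1.3611 → 1.36; α₂ = 0.9131; rank = 91; θ*₍91₎ = 243.0.

(181.7, 243.0)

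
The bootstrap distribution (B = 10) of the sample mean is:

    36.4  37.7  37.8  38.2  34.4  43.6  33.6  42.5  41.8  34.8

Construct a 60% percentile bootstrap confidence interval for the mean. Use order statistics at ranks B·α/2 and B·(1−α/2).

Sorted replicates: 33.6, 34.4, 34.8, 36.4, 37.7, 37.8, 38.2, 41.8, 42.5, 43.6
α = 0.40; lower rank = 10 × 0.200 = 2; upper rank = 10 × 0.800 = 8.
The 2nd smallest replicate is 34.4; the 8th is 41.8.

(34.4, 41.8)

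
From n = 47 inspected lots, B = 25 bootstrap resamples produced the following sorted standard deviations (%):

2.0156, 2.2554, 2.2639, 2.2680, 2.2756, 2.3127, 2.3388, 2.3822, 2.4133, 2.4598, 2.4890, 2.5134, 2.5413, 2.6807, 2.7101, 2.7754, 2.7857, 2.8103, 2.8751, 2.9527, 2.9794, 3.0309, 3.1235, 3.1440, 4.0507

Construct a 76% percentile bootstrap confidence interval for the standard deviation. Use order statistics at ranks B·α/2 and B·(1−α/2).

α = 0.24; lower rank = 25 × 0.120 = 3; upper rank = 25 × 0.880 = 22.
The 3rd smallest replicate is 2.2639; the 22nd is 3.0309.

(2.2639, 3.0309)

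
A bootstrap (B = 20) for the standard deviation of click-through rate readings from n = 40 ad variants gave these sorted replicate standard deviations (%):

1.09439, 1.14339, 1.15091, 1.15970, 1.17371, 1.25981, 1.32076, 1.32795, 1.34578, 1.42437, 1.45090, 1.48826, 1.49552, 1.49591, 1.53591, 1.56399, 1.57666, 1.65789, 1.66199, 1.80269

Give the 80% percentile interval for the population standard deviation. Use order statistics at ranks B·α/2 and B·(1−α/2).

α = 0.20; lower rank = 20 × 0.100 = 2; upper rank = 20 × 0.900 = 18.
The 2nd smallest replicate is 1.14339; the 18th is 1.65789.

(1.14339, 1.65789)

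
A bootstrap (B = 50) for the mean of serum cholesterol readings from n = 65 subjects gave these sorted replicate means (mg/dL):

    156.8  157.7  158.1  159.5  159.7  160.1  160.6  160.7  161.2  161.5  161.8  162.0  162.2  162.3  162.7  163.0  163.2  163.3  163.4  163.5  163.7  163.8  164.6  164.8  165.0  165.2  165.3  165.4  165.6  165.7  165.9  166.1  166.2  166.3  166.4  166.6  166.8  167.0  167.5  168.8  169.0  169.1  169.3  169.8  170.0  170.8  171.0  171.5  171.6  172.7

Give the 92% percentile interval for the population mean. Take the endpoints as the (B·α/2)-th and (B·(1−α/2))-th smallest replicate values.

(157.7, 171.5)

α = 0.08; lower rank = 50 × 0.040 = 2; upper rank = 50 × 0.960 = 48.
The 2nd smallest replicate is 157.7; the 48th is 171.5.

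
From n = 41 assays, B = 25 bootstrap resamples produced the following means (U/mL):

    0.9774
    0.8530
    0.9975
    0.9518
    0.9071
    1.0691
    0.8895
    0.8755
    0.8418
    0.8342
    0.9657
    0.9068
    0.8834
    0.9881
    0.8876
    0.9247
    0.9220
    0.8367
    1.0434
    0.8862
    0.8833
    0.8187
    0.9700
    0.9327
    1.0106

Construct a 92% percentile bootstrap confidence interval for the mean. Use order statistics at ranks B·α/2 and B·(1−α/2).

Sorted replicates: 0.8187, 0.8342, 0.8367, 0.8418, 0.8530, 0.8755, 0.8833, 0.8834, 0.8862, 0.8876, 0.8895, 0.9068, 0.9071, 0.9220, 0.9247, 0.9327, 0.9518, 0.9657, 0.9700, 0.9774, 0.9881, 0.9975, 1.0106, 1.0434, 1.0691
α = 0.08; lower rank = 25 × 0.040 = 1; upper rank = 25 × 0.960 = 24.
The 1st smallest replicate is 0.8187; the 24th is 1.0434.

(0.8187, 1.0434)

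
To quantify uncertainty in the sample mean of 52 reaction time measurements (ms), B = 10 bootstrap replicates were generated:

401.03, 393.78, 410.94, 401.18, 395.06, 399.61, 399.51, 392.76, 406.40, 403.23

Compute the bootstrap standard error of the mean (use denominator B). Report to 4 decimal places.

SE* = 5.3685

Bootstrap SE is the standard deviation of the 10 replicate means.
Mean of replicates: (401.03 + 393.78 + 410.94 + 401.18 + 395.06 + 399.61 + 399.51 + 392.76 + 406.40 + 403.23) / 10 = 4003.50000 / 10 = 400.35000
Sum of squared deviations: (+0.68000)² + (−6.57000)² + (+10.59000)² + (+0.83000)² + (−5.29000)² + (−0.74000)² + (−0.84000)² + (−7.59000)² + (+6.05000)² + (+2.88000)² = 288.20660
Variance = 288.20660 / 10 = 28.82066
SE* = √28.82066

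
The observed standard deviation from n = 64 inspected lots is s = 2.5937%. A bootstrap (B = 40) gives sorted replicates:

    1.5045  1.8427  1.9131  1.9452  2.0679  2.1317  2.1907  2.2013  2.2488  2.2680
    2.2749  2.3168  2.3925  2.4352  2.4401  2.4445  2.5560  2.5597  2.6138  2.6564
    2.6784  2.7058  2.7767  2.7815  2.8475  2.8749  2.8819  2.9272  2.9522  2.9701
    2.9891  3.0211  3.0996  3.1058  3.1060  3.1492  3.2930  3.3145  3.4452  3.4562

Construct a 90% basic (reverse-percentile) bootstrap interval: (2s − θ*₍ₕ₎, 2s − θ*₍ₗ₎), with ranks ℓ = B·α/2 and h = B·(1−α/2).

(1.8729, 3.3447)

Percentile endpoints at ranks 2 and 38: θ*₍2₎ = 1.8427, θ*₍38₎ = 3.3145.
Basic interval reflects these around s:
  lower = 2 × 2.5937 − 3.3145 = 1.8729
  upper = 2 × 2.5937 − 1.8427 = 3.3447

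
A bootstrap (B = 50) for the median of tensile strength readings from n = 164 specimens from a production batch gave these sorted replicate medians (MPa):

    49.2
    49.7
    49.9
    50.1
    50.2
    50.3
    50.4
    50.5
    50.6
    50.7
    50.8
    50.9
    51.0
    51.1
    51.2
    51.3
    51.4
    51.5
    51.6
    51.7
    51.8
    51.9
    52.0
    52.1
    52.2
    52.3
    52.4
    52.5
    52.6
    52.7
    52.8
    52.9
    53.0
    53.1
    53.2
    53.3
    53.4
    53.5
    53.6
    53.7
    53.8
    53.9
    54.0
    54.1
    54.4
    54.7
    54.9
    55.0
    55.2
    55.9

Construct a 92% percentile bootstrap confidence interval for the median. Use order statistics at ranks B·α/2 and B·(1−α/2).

α = 0.08; lower rank = 50 × 0.040 = 2; upper rank = 50 × 0.960 = 48.
The 2nd smallest replicate is 49.7; the 48th is 55.0.

(49.7, 55.0)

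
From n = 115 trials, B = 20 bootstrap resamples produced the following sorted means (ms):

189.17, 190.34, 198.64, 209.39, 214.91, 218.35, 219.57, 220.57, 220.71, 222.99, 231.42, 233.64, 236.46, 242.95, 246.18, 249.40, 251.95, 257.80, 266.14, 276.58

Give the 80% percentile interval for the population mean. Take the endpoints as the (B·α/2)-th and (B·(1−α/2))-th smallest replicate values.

(190.34, 257.80)

α = 0.20; lower rank = 20 × 0.100 = 2; upper rank = 20 × 0.900 = 18.
The 2nd smallest replicate is 190.34; the 18th is 257.80.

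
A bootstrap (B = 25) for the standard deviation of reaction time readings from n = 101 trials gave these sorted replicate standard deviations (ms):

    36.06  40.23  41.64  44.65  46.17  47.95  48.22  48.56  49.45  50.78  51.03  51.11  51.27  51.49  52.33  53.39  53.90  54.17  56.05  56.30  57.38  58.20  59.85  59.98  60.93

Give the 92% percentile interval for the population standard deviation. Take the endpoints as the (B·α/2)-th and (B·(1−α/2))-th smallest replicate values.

(36.06, 59.98)

α = 0.08; lower rank = 25 × 0.040 = 1; upper rank = 25 × 0.960 = 24.
The 1st smallest replicate is 36.06; the 24th is 59.98.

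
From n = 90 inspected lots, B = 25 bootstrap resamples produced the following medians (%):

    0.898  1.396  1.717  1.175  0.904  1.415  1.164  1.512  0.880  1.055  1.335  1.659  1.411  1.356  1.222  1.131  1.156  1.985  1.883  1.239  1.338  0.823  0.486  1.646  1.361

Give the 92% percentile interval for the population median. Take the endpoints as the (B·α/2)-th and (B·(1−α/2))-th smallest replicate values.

(0.486, 1.883)

Sorted replicates: 0.486, 0.823, 0.880, 0.898, 0.904, 1.055, 1.131, 1.156, 1.164, 1.175, 1.222, 1.239, 1.335, 1.338, 1.356, 1.361, 1.396, 1.411, 1.415, 1.512, 1.646, 1.659, 1.717, 1.883, 1.985
α = 0.08; lower rank = 25 × 0.040 = 1; upper rank = 25 × 0.960 = 24.
The 1st smallest replicate is 0.486; the 24th is 1.883.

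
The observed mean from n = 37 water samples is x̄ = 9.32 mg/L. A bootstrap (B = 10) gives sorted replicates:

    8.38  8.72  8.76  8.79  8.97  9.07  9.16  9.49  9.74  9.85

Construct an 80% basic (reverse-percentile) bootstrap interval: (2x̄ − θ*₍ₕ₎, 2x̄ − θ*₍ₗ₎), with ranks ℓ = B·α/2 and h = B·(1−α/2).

Percentile endpoints at ranks 1 and 9: θ*₍1₎ = 8.38, θ*₍9₎ = 9.74.
Basic interval reflects these around x̄:
  lower = 2 × 9.32 − 9.74 = 8.90
  upper = 2 × 9.32 − 8.38 = 10.26

(8.90, 10.26)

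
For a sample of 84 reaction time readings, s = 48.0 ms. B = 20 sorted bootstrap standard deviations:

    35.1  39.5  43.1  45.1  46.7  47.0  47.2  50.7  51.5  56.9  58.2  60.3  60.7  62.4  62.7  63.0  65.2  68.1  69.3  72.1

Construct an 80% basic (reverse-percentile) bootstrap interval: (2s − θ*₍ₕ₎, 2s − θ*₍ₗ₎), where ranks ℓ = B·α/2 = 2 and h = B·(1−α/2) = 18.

Percentile endpoints at ranks 2 and 18: θ*₍2₎ = 39.5, θ*₍18₎ = 68.1.
Basic interval reflects these around s:
  lower = 2 × 48.0 − 68.1 = 27.9
  upper = 2 × 48.0 − 39.5 = 56.5

(27.9, 56.5)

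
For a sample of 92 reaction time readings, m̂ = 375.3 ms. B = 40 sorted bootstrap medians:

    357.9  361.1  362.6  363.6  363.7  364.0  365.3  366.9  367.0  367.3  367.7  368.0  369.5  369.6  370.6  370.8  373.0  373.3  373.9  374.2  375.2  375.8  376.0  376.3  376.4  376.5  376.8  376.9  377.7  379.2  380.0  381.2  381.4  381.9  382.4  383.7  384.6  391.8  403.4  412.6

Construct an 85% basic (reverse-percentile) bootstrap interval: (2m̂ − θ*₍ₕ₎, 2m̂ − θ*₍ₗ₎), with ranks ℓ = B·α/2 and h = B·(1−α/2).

Percentile endpoints at ranks 3 and 37: θ*₍3₎ = 362.6, θ*₍37₎ = 384.6.
Basic interval reflects these around m̂:
  lower = 2 × 375.3 − 384.6 = 366.0
  upper = 2 × 375.3 − 362.6 = 388.0

(366.0, 388.0)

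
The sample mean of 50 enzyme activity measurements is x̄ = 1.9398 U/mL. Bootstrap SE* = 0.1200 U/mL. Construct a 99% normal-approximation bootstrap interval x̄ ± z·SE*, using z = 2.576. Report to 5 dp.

(1.63068, 2.24892)

Margin = 2.576 × 0.1200 = 0.309120
Interval: 1.9398 ± 0.309120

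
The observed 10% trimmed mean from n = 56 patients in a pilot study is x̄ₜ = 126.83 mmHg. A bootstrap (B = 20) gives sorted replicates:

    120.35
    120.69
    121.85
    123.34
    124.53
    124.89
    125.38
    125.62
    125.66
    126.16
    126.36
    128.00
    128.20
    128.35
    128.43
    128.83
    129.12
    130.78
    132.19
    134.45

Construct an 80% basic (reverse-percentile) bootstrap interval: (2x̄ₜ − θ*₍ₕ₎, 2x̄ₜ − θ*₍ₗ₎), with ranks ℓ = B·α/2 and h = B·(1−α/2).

(122.88, 132.97)

Percentile endpoints at ranks 2 and 18: θ*₍2₎ = 120.69, θ*₍18₎ = 130.78.
Basic interval reflects these around x̄ₜ:
  lower = 2 × 126.83 − 130.78 = 122.88
  upper = 2 × 126.83 − 120.69 = 132.97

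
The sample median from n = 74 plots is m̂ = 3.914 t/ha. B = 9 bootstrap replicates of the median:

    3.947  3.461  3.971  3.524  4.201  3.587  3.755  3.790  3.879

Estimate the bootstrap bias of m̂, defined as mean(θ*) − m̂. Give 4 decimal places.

mean(θ*) = (3.947 + 3.461 + 3.971 + 3.524 + 4.201 + 3.587 + 3.755 + 3.790 + 3.879) / 9 = 3.79056
bias = 3.79056 − 3.914

bias = −0.1234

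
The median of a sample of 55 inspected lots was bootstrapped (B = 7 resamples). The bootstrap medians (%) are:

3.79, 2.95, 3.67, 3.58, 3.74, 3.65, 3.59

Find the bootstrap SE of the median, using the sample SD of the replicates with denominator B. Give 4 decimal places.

SE* = 0.2615

Bootstrap SE is the standard deviation of the 7 replicate medians.
Mean of replicates: (3.79 + 2.95 + 3.67 + 3.58 + 3.74 + 3.65 + 3.59) / 7 = 24.97000 / 7 = 3.56714
Sum of squared deviations: (+0.22286)² + (−0.61714)² + (+0.10286)² + (+0.01286)² + (+0.17286)² + (+0.08286)² + (+0.02286)² = 0.47854
Variance = 0.47854 / 7 = 0.06836
SE* = √0.06836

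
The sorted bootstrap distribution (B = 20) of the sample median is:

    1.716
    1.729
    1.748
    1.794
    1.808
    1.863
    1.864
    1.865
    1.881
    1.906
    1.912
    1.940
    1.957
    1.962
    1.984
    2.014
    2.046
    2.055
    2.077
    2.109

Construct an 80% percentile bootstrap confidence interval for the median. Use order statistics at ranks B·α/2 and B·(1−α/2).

(1.729, 2.055)

α = 0.20; lower rank = 20 × 0.100 = 2; upper rank = 20 × 0.900 = 18.
The 2nd smallest replicate is 1.729; the 18th is 2.055.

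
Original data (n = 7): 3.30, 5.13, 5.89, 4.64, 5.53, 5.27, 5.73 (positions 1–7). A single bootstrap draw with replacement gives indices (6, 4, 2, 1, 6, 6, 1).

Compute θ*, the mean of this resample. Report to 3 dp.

θ* = 4.597

Resample values: 5.27, 4.64, 5.13, 3.30, 5.27, 5.27, 3.30.
Mean = (5.27 + 4.64 + 5.13 + 3.30 + 5.27 + 5.27 + 3.30) / 7 = 32.180 / 7 = 4.597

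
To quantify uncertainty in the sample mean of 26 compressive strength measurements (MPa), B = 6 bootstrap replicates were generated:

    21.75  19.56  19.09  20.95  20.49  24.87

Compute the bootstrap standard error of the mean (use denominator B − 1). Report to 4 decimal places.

SE* = 2.0707

Bootstrap SE is the standard deviation of the 6 replicate means.
Mean of replicates: (21.75 + 19.56 + 19.09 + 20.95 + 20.49 + 24.87) / 6 = 126.71000 / 6 = 21.11833
Sum of squared deviations: (+0.63167)² + (−1.55833)² + (−2.02833)² + (−0.16833)² + (−0.62833)² + (+3.75167)² = 21.43968
Variance = 21.43968 / 5 = 4.28794
SE* = √4.28794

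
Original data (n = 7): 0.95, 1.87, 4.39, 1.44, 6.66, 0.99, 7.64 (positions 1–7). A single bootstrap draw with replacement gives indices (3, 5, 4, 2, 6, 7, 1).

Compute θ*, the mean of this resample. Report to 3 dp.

Resample values: 4.39, 6.66, 1.44, 1.87, 0.99, 7.64, 0.95.
Mean = (4.39 + 6.66 + 1.44 + 1.87 + 0.99 + 7.64 + 0.95) / 7 = 23.940 / 7 = 3.420

θ* = 3.420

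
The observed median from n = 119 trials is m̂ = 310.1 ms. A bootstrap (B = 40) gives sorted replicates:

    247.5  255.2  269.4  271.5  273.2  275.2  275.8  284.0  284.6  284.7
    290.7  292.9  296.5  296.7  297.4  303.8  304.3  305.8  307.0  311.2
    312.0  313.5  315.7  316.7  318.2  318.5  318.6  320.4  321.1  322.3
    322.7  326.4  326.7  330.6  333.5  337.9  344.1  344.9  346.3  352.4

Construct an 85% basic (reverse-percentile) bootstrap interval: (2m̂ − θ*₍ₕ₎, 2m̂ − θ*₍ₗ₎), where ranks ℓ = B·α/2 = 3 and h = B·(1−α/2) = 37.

Percentile endpoints at ranks 3 and 37: θ*₍3₎ = 269.4, θ*₍37₎ = 344.1.
Basic interval reflects these around m̂:
  lower = 2 × 310.1 − 344.1 = 276.1
  upper = 2 × 310.1 − 269.4 = 350.8

(276.1, 350.8)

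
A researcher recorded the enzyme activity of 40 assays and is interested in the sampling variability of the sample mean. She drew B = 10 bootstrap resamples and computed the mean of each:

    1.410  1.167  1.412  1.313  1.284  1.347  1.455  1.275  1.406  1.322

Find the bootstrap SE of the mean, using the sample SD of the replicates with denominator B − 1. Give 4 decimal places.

SE* = 0.0857

Bootstrap SE is the standard deviation of the 10 replicate means.
Mean of replicates: (1.410 + 1.167 + 1.412 + 1.313 + 1.284 + 1.347 + 1.455 + 1.275 + 1.406 + 1.322) / 10 = 13.39100 / 10 = 1.33910
Sum of squared deviations: (+0.07090)² + (−0.17210)² + (+0.07290)² + (−0.02610)² + (−0.05510)² + (+0.00790)² + (+0.11590)² + (−0.06410)² + (+0.06690)² + (−0.01710)² = 0.06605
Variance = 0.06605 / 9 = 0.00734
SE* = √0.00734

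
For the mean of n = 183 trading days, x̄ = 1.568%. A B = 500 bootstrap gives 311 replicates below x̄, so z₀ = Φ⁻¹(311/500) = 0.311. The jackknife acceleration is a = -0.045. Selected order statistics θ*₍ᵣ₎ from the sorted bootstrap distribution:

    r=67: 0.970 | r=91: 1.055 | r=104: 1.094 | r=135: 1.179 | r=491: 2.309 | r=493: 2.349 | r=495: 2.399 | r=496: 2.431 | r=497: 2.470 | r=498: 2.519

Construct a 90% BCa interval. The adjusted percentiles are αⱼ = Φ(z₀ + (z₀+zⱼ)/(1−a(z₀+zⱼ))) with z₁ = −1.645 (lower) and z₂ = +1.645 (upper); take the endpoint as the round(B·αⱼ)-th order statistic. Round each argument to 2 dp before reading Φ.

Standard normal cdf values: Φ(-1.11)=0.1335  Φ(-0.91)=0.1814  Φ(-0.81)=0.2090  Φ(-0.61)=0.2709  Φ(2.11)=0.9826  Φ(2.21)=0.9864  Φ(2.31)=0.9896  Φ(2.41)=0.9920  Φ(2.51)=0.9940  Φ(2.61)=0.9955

(0.970, 2.309)

Lower: z₀ + z₁ = 0.311 + (-1.645) = -1.334; 1 − a(z₀+z₁) = 1 − (-0.045)(-1.334) = 0.9400; argument = 0.311 + (-1.334)/0.9400 = -1.1082 → -1.11.
α₁ = Φ(-1.11) = 0.1335; rank = round(500 × 0.1335) = 67; θ*₍67₎ = 0.970.
Upper: z₀ + z₂ = 1.956; 1 − a(z₀+z₂) = 1.0880; argument = 2.1088 → 2.11; α₂ = 0.9826; rank = 491; θ*₍491₎ = 2.309.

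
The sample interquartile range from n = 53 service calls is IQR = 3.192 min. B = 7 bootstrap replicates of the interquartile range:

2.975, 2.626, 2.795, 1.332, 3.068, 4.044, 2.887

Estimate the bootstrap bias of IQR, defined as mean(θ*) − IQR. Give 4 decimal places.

mean(θ*) = (2.975 + 2.626 + 2.795 + 1.332 + 3.068 + 4.044 + 2.887) / 7 = 2.81814
bias = 2.81814 − 3.192

bias = −0.3739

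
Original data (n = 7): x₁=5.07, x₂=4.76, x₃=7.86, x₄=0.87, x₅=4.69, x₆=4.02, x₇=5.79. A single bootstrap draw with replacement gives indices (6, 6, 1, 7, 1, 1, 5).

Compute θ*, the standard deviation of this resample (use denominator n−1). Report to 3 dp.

θ* = 0.636

Resample values: 4.02, 4.02, 5.07, 5.79, 5.07, 5.07, 4.69.
Mean = 4.8186; sum of squared deviations = 2.4253
s² = 2.4253 / 6 = 0.4042
s = √0.4042 = 0.636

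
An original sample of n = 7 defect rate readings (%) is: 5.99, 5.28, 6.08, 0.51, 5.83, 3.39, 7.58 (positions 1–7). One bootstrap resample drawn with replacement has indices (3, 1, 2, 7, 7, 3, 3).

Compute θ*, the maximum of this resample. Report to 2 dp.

Resample values: 6.08, 5.99, 5.28, 7.58, 7.58, 6.08, 6.08.
Maximum = 7.58

θ* = 7.58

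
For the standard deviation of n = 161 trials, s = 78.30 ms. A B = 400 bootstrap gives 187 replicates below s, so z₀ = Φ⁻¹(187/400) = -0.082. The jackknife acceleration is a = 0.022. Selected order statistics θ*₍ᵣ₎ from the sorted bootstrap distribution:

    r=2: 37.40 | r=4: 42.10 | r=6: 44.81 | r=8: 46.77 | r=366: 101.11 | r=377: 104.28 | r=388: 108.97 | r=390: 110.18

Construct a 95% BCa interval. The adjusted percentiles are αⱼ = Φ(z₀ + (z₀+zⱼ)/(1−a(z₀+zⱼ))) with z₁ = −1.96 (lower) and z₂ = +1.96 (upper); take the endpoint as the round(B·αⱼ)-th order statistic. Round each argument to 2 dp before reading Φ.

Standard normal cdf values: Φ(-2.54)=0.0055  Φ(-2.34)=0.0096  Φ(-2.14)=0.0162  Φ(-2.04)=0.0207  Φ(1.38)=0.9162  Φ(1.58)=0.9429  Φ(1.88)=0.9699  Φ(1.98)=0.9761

Lower: z₀ + z₁ = -0.082 + (-1.960) = -2.042; 1 − a(z₀+z₁) = 1 − (0.022)(-2.042) = 1.0449; argument = -0.082 + (-2.042)/1.0449 = -2.0362 → -2.04.
α₁ = Φ(-2.04) = 0.0207; rank = round(400 × 0.0207) = 8; θ*₍8₎ = 46.77.
Upper: z₀ + z₂ = 1.878; 1 − a(z₀+z₂) = 0.9587; argument = 1.8769 → 1.88; α₂ = 0.9699; rank = 388; θ*₍388₎ = 108.97.

(46.77, 108.97)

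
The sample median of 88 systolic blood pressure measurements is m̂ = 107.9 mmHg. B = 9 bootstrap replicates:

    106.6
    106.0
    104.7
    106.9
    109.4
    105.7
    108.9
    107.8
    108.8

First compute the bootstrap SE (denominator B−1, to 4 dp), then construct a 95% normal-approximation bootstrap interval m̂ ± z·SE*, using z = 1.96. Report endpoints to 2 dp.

(104.72, 111.08)

Mean of replicates = 107.2000; sum of squared deviations = 21.0400; SE* = √(21.0400/8) = 1.6217
Margin = 1.96 × 1.6217 = 3.179
Interval: 107.9 ± 3.179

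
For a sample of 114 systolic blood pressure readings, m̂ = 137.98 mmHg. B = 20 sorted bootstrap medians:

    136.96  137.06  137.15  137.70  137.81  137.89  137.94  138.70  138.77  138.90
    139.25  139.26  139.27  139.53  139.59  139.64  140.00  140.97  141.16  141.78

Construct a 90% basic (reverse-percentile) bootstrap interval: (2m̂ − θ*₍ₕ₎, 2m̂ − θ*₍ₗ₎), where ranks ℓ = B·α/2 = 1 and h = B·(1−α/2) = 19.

Percentile endpoints at ranks 1 and 19: θ*₍1₎ = 136.96, θ*₍19₎ = 141.16.
Basic interval reflects these around m̂:
  lower = 2 × 137.98 − 141.16 = 134.80
  upper = 2 × 137.98 − 136.96 = 139.00

(134.80, 139.00)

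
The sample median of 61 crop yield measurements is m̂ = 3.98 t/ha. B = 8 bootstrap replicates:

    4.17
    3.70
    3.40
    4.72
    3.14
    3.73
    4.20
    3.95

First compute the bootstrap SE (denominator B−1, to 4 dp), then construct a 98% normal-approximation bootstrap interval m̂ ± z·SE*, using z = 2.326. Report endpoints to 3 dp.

Mean of replicates = 3.8763; sum of squared deviations = 1.7298; SE* = √(1.7298/7) = 0.4971
Margin = 2.326 × 0.4971 = 1.1563
Interval: 3.98 ± 1.1563

(2.824, 5.136)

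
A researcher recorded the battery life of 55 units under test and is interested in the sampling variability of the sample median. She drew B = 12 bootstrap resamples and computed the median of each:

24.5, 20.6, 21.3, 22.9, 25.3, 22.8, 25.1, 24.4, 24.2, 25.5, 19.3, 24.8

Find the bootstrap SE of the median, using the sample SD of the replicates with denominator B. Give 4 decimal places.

SE* = 1.9448

Bootstrap SE is the standard deviation of the 12 replicate medians.
Mean of replicates: (24.5 + 20.6 + 21.3 + 22.9 + 25.3 + 22.8 + 25.1 + 24.4 + 24.2 + 25.5 + 19.3 + 24.8) / 12 = 280.70000 / 12 = 23.39167
Sum of squared deviations: (+1.10833)² + (−2.79167)² + (−2.09167)² + (−0.49167)² + (+1.90833)² + (−0.59167)² + (+1.70833)² + (+1.00833)² + (+0.80833)² + (+2.10833)² + (−4.09167)² + (+1.40833)² = 45.38917
Variance = 45.38917 / 12 = 3.78243
SE* = √3.78243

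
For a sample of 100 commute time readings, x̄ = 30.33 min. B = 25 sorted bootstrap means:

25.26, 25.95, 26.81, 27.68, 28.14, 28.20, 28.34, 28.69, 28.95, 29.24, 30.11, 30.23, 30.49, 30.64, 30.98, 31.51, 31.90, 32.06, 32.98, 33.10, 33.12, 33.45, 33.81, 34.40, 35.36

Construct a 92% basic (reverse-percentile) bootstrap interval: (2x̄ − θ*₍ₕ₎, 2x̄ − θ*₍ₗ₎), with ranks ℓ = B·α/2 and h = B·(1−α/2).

(26.26, 35.40)

Percentile endpoints at ranks 1 and 24: θ*₍1₎ = 25.26, θ*₍24₎ = 34.40.
Basic interval reflects these around x̄:
  lower = 2 × 30.33 − 34.40 = 26.26
  upper = 2 × 30.33 − 25.26 = 35.40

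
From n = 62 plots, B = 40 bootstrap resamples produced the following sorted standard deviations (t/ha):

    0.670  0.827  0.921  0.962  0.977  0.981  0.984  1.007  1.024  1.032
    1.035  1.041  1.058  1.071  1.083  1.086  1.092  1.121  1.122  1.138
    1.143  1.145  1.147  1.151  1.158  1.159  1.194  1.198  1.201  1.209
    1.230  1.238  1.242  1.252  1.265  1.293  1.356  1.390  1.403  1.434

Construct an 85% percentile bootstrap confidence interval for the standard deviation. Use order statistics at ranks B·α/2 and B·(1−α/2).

(0.921, 1.356)

α = 0.15; lower rank = 40 × 0.075 = 3; upper rank = 40 × 0.925 = 37.
The 3rd smallest replicate is 0.921; the 37th is 1.356.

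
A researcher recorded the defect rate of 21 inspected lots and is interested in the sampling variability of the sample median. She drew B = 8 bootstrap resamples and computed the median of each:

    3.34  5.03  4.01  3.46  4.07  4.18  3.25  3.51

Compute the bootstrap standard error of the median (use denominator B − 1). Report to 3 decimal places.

SE* = 0.593

Bootstrap SE is the standard deviation of the 8 replicate medians.
Mean of replicates: (3.34 + 5.03 + 4.01 + 3.46 + 4.07 + 4.18 + 3.25 + 3.51) / 8 = 30.8500 / 8 = 3.8563
Sum of squared deviations: (−0.5163)² + (+1.1738)² + (+0.1537)² + (−0.3963)² + (+0.2138)² + (+0.3237)² + (−0.6063)² + (−0.3463)² = 2.4628
Variance = 2.4628 / 7 = 0.3518
SE* = √0.3518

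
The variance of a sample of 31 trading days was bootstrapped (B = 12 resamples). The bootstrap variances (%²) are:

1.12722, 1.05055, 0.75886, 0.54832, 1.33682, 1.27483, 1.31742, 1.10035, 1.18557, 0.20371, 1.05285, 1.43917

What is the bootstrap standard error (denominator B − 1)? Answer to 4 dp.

Bootstrap SE is the standard deviation of the 12 replicate variances.
Mean of replicates: (1.12722 + 1.05055 + 0.75886 + 0.54832 + 1.33682 + 1.27483 + 1.31742 + 1.10035 + 1.18557 + 0.20371 + 1.05285 + 1.43917) / 12 = 12.395670 / 12 = 1.032973
Sum of squared deviations: (+0.094248)² + (+0.017578)² + (−0.274113)² + (−0.484653)² + (+0.303847)² + (+0.241857)² + (+0.284447)² + (+0.067377)² + (+0.152597)² + (−0.829263)² + (+0.019877)² + (+0.406197)² = 1.431840
Variance = 1.431840 / 11 = 0.130167
SE* = √0.130167

SE* = 0.3608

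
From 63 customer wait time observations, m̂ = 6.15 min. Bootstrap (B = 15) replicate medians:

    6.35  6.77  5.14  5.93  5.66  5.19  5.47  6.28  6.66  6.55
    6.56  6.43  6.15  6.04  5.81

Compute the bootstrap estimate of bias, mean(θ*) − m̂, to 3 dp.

mean(θ*) = (6.35 + 6.77 + 5.14 + 5.93 + 5.66 + 5.19 + 5.47 + 6.28 + 6.66 + 6.55 + 6.56 + 6.43 + 6.15 + 6.04 + 5.81) / 15 = 6.0660
bias = 6.0660 − 6.15

bias = −0.084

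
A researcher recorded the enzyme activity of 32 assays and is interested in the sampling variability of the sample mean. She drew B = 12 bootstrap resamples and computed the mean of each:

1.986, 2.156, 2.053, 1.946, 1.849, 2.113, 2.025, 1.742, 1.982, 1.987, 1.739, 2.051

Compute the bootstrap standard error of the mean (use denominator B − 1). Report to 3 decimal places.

Bootstrap SE is the standard deviation of the 12 replicate means.
Mean of replicates: (1.986 + 2.156 + 2.053 + 1.946 + 1.849 + 2.113 + 2.025 + 1.742 + 1.982 + 1.987 + 1.739 + 2.051) / 12 = 23.6290 / 12 = 1.9691
Sum of squared deviations: (+0.0169)² + (+0.1869)² + (+0.0839)² + (−0.0231)² + (−0.1201)² + (+0.1439)² + (+0.0559)² + (−0.2271)² + (+0.0129)² + (+0.0179)² + (−0.2301)² + (+0.0819)² = 0.1928
Variance = 0.1928 / 11 = 0.0175
SE* = √0.0175

SE* = 0.132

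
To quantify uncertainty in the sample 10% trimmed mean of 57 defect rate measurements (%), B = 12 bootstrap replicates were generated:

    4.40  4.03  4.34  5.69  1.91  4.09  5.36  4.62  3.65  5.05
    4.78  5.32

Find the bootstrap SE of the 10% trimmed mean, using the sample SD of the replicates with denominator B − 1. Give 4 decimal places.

Bootstrap SE is the standard deviation of the 12 replicate 10% trimmed means.
Mean of replicates: (4.40 + 4.03 + 4.34 + 5.69 + 1.91 + 4.09 + 5.36 + 4.62 + 3.65 + 5.05 + 4.78 + 5.32) / 12 = 53.24000 / 12 = 4.43667
Sum of squared deviations: (−0.03667)² + (−0.40667)² + (−0.09667)² + (+1.25333)² + (−2.52667)² + (−0.34667)² + (+0.92333)² + (+0.18333)² + (−0.78667)² + (+0.61333)² + (+0.34333)² + (+0.88333)² = 11.03047
Variance = 11.03047 / 11 = 1.00277
SE* = √1.00277

SE* = 1.0014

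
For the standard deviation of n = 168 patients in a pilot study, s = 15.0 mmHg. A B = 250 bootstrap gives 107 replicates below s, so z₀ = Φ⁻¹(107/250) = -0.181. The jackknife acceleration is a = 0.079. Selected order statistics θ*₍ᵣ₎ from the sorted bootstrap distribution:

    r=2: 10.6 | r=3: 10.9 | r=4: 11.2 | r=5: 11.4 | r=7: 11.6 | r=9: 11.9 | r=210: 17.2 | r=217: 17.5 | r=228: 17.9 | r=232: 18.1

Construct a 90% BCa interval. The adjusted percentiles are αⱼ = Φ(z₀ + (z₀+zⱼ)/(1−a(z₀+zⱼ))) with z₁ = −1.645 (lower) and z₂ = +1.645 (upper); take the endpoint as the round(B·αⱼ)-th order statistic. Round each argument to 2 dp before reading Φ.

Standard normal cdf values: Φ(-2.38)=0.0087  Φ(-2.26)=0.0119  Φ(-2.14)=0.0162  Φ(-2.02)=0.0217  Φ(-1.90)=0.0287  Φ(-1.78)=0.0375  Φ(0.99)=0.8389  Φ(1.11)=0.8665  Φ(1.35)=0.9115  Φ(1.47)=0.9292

(11.9, 18.1)

Lower: z₀ + z₁ = -0.181 + (-1.645) = -1.826; 1 − a(z₀+z₁) = 1 − (0.079)(-1.826) = 1.1443; argument = -0.181 + (-1.826)/1.1443 = -1.7768 → -1.78.
α₁ = Φ(-1.78) = 0.0375; rank = round(250 × 0.0375) = 9; θ*₍9₎ = 11.9.
Upper: z₀ + z₂ = 1.464; 1 − a(z₀+z₂) = 0.8843; argument = 1.4745 → 1.47; α₂ = 0.9292; rank = 232; θ*₍232₎ = 18.1.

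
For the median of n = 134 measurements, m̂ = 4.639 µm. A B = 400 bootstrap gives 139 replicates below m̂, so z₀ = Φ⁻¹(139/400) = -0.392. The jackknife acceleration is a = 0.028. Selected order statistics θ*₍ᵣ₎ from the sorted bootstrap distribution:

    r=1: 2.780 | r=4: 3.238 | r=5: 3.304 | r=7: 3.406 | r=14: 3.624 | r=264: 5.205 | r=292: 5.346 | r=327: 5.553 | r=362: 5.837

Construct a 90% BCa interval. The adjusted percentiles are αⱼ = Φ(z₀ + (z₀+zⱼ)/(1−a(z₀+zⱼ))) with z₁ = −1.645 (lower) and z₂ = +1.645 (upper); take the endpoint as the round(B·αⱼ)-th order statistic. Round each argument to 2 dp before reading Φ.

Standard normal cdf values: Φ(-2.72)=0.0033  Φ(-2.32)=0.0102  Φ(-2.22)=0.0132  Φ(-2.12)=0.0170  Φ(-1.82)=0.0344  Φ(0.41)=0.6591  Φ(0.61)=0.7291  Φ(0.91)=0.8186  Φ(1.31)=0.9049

(3.238, 5.553)

Lower: z₀ + z₁ = -0.392 + (-1.645) = -2.037; 1 − a(z₀+z₁) = 1 − (0.028)(-2.037) = 1.0570; argument = -0.392 + (-2.037)/1.0570 = -2.3191 → -2.32.
α₁ = Φ(-2.32) = 0.0102; rank = round(400 × 0.0102) = 4; θ*₍4₎ = 3.238.
Upper: z₀ + z₂ = 1.253; 1 − a(z₀+z₂) = 0.9649; argument = 0.9066 → 0.91; α₂ = 0.8186; rank = 327; θ*₍327₎ = 5.553.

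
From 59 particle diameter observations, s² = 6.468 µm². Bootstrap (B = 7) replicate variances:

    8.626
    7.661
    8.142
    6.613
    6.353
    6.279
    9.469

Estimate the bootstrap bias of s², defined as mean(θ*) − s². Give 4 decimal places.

mean(θ*) = (8.626 + 7.661 + 8.142 + 6.613 + 6.353 + 6.279 + 9.469) / 7 = 7.59186
bias = 7.59186 − 6.468

bias = +1.1239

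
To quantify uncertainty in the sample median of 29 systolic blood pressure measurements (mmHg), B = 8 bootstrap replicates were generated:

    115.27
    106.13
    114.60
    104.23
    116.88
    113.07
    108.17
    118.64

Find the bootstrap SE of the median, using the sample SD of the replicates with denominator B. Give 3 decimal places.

SE* = 4.948

Bootstrap SE is the standard deviation of the 8 replicate medians.
Mean of replicates: (115.27 + 106.13 + 114.60 + 104.23 + 116.88 + 113.07 + 108.17 + 118.64) / 8 = 896.9900 / 8 = 112.1238
Sum of squared deviations: (+3.1462)² + (−5.9938)² + (+2.4762)² + (−7.8937)² + (+4.7562)² + (+0.9462)² + (−3.9537)² + (+6.5162)² = 195.8780
Variance = 195.8780 / 8 = 24.4847
SE* = √24.4847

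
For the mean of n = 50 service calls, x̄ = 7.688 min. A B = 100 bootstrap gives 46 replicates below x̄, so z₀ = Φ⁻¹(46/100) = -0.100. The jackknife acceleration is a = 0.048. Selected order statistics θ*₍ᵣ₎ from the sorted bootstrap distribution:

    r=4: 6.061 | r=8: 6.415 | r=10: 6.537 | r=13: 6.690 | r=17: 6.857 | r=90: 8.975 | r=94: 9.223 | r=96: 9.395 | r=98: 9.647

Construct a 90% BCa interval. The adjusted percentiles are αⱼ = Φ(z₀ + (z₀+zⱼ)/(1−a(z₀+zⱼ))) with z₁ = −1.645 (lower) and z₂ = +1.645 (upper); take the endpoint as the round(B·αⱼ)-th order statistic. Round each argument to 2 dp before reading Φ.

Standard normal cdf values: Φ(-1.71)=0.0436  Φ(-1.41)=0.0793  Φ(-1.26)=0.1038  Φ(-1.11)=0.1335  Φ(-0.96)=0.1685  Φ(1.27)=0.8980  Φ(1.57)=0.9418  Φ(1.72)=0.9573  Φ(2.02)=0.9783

(6.061, 9.223)

Lower: z₀ + z₁ = -0.100 + (-1.645) = -1.745; 1 − a(z₀+z₁) = 1 − (0.048)(-1.745) = 1.0838; argument = -0.100 + (-1.745)/1.0838 = -1.7101 → -1.71.
α₁ = Φ(-1.71) = 0.0436; rank = round(100 × 0.0436) = 4; θ*₍4₎ = 6.061.
Upper: z₀ + z₂ = 1.545; 1 − a(z₀+z₂) = 0.9258; argument = 1.5688 → 1.57; α₂ = 0.9418; rank = 94; θ*₍94₎ = 9.223.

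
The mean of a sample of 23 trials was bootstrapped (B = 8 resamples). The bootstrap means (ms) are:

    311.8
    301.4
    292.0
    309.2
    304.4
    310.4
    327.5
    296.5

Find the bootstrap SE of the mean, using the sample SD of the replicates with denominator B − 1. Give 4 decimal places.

Bootstrap SE is the standard deviation of the 8 replicate means.
Mean of replicates: (311.8 + 301.4 + 292.0 + 309.2 + 304.4 + 310.4 + 327.5 + 296.5) / 8 = 2453.20000 / 8 = 306.65000
Sum of squared deviations: (+5.15000)² + (−5.25000)² + (−14.65000)² + (+2.55000)² + (−2.25000)² + (+3.75000)² + (+20.85000)² + (−10.15000)² = 832.08000
Variance = 832.08000 / 7 = 118.86857
SE* = √118.86857

SE* = 10.9027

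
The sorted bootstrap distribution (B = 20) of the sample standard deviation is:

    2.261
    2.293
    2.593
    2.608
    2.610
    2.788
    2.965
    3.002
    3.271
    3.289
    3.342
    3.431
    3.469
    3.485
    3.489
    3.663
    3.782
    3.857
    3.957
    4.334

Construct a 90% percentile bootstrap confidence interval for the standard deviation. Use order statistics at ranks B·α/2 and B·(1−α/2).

α = 0.10; lower rank = 20 × 0.050 = 1; upper rank = 20 × 0.950 = 19.
The 1st smallest replicate is 2.261; the 19th is 3.957.

(2.261, 3.957)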